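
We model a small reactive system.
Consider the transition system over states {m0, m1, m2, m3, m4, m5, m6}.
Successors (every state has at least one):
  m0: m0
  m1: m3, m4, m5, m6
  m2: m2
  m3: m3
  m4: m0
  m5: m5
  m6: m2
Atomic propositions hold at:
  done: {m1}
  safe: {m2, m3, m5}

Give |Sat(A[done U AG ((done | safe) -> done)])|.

Sat(done | safe) = {m1, m2, m3, m5}
Sat((done | safe) -> done) = {m0, m1, m4, m6}
AG ((done | safe) -> done): greatest fixpoint, start Z0 = {m0, m1, m4, m6}, keep only states in Sat with every successor in Z. Z1 = {m0, m4}; fixed.
Sat(AG ((done | safe) -> done)) = {m0, m4}
A[done U AG ((done | safe) -> done)]: least fixpoint, start Z0 = Sat(AG ((done | safe) -> done)) = {m0, m4}, add states in Sat(done) with every successor in Z. Already a fixed point.
Sat(A[done U AG ((done | safe) -> done)]) = {m0, m4}
|Sat(A[done U AG ((done | safe) -> done)])| = |{m0, m4}| = 2.

2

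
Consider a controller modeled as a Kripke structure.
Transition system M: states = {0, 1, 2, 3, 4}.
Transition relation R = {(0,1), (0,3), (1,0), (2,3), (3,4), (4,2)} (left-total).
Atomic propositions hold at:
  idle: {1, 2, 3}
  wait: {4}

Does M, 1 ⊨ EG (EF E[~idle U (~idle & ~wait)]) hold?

Yes

Sat(~idle) = {0, 4}
Sat(~wait) = {0, 1, 2, 3}
Sat(~idle & ~wait) = {0}
E[~idle U (~idle & ~wait)]: least fixpoint, start Z0 = Sat((~idle & ~wait)) = {0}, add states in Sat(~idle) with some successor in Z. Already a fixed point.
Sat(E[~idle U (~idle & ~wait)]) = {0}
EF E[~idle U (~idle & ~wait)]: least fixpoint, start Z0 = {0}, add states with some successor in Z. Z1 = {0, 1}; fixed.
Sat(EF E[~idle U (~idle & ~wait)]) = {0, 1}
EG (EF E[~idle U (~idle & ~wait)]): greatest fixpoint, start Z0 = {0, 1}, keep only states in Sat with some successor in Z. Already a fixed point.
Sat(EG (EF E[~idle U (~idle & ~wait)])) = {0, 1}
1 ∈ Sat(EG (EF E[~idle U (~idle & ~wait)])) = {0, 1}, so the formula holds at 1.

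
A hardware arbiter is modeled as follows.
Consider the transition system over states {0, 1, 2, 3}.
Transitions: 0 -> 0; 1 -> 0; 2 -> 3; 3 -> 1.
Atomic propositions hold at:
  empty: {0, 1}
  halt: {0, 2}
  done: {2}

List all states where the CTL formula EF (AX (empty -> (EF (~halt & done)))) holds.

{2}

Sat(~halt) = {1, 3}
Sat(~halt & done) = ∅
EF (~halt & done): least fixpoint, start Z0 = ∅, add states with some successor in Z. Already a fixed point.
Sat(EF (~halt & done)) = ∅
Sat(empty -> (EF (~halt & done))) = {2, 3}
Sat(AX (empty -> (EF (~halt & done)))) = {s : every successor in {2, 3}} = {2}
EF (AX (empty -> (EF (~halt & done)))): least fixpoint, start Z0 = {2}, add states with some successor in Z. Already a fixed point.
Sat(EF (AX (empty -> (EF (~halt & done))))) = {2}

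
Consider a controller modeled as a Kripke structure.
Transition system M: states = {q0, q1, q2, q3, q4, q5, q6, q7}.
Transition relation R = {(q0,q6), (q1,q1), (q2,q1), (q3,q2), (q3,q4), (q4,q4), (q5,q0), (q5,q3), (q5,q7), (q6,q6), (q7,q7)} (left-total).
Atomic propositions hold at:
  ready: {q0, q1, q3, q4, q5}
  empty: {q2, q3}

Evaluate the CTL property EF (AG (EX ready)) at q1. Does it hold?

Yes

Sat(EX ready) = {s : some successor in {q0, q1, q3, q4, q5}} = {q1, q2, q3, q4, q5}
AG (EX ready): greatest fixpoint, start Z0 = {q1, q2, q3, q4, q5}, keep only states in Sat with every successor in Z. Z1 = {q1, q2, q3, q4}; fixed.
Sat(AG (EX ready)) = {q1, q2, q3, q4}
EF (AG (EX ready)): least fixpoint, start Z0 = {q1, q2, q3, q4}, add states with some successor in Z. Z1 = {q1, q2, q3, q4, q5}; fixed.
Sat(EF (AG (EX ready))) = {q1, q2, q3, q4, q5}
q1 ∈ Sat(EF (AG (EX ready))) = {q1, q2, q3, q4, q5}, so the formula holds at q1.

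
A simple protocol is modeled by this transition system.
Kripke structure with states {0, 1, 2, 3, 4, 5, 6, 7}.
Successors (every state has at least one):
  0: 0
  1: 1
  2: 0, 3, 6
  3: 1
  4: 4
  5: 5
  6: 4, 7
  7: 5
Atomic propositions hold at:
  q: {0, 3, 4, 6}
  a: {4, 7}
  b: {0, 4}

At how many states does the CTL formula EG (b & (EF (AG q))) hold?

AG q: greatest fixpoint, start Z0 = {0, 3, 4, 6}, keep only states in Sat with every successor in Z. Z1 = {0, 4}; fixed.
Sat(AG q) = {0, 4}
EF (AG q): least fixpoint, start Z0 = {0, 4}, add states with some successor in Z. Z1 = {0, 2, 4, 6}; fixed.
Sat(EF (AG q)) = {0, 2, 4, 6}
Sat(b & (EF (AG q))) = {0, 4}
EG (b & (EF (AG q))): greatest fixpoint, start Z0 = {0, 4}, keep only states in Sat with some successor in Z. Already a fixed point.
Sat(EG (b & (EF (AG q)))) = {0, 4}
|Sat(EG (b & (EF (AG q))))| = |{0, 4}| = 2.

2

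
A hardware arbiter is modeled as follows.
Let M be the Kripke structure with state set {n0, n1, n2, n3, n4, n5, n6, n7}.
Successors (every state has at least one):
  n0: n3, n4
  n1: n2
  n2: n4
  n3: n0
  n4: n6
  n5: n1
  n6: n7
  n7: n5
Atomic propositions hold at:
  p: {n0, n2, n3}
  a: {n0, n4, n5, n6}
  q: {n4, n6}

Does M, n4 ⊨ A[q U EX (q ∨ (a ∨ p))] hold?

Yes

Sat(a ∨ p) = {n0, n2, n3, n4, n5, n6}
Sat(q ∨ (a ∨ p)) = {n0, n2, n3, n4, n5, n6}
Sat(EX (q ∨ (a ∨ p))) = {s : some successor in {n0, n2, n3, n4, n5, n6}} = {n0, n1, n2, n3, n4, n7}
A[q U EX (q ∨ (a ∨ p))]: least fixpoint, start Z0 = Sat(EX (q ∨ (a ∨ p))) = {n0, n1, n2, n3, n4, n7}, add states in Sat(q) with every successor in Z. Z1 = {n0, n1, n2, n3, n4, n6, n7}; fixed.
Sat(A[q U EX (q ∨ (a ∨ p))]) = {n0, n1, n2, n3, n4, n6, n7}
n4 ∈ Sat(A[q U EX (q ∨ (a ∨ p))]) = {n0, n1, n2, n3, n4, n6, n7}, so the formula holds at n4.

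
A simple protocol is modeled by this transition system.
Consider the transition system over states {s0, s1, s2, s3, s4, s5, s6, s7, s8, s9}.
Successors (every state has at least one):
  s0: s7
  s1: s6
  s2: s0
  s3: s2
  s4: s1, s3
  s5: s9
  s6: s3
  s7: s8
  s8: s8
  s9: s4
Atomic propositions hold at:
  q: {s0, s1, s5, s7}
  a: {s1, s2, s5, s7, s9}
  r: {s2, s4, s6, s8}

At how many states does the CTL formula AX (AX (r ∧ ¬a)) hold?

Sat(¬a) = {s0, s3, s4, s6, s8}
Sat(r ∧ ¬a) = {s4, s6, s8}
Sat(AX (r ∧ ¬a)) = {s : every successor in {s4, s6, s8}} = {s1, s7, s8, s9}
Sat(AX (AX (r ∧ ¬a))) = {s : every successor in {s1, s7, s8, s9}} = {s0, s5, s7, s8}
|Sat(AX (AX (r ∧ ¬a)))| = |{s0, s5, s7, s8}| = 4.

4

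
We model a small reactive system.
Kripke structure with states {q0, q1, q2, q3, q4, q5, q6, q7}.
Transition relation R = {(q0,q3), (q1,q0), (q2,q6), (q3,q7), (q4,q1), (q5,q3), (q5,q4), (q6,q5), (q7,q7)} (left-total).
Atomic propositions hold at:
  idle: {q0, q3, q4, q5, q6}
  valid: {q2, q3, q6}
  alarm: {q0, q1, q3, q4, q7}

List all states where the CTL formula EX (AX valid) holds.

Sat(AX valid) = {s : every successor in {q2, q3, q6}} = {q0, q2}
Sat(EX (AX valid)) = {s : some successor in {q0, q2}} = {q1}

{q1}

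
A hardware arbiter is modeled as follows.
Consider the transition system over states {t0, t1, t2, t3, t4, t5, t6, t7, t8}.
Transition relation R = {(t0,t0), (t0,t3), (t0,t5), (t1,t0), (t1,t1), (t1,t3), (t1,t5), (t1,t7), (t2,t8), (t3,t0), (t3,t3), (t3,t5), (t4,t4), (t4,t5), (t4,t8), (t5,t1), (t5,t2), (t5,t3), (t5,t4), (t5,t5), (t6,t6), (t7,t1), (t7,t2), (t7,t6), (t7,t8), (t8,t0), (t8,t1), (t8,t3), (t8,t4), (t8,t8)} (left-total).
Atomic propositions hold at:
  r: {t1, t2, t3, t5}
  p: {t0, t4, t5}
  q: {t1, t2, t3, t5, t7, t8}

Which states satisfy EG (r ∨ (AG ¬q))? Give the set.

Sat(¬q) = {t0, t4, t6}
AG ¬q: greatest fixpoint, start Z0 = {t0, t4, t6}, keep only states in Sat with every successor in Z. Z1 = {t6}; fixed.
Sat(AG ¬q) = {t6}
Sat(r ∨ (AG ¬q)) = {t1, t2, t3, t5, t6}
EG (r ∨ (AG ¬q)): greatest fixpoint, start Z0 = {t1, t2, t3, t5, t6}, keep only states in Sat with some successor in Z. Z1 = {t1, t3, t5, t6}; fixed.
Sat(EG (r ∨ (AG ¬q))) = {t1, t3, t5, t6}

{t1, t3, t5, t6}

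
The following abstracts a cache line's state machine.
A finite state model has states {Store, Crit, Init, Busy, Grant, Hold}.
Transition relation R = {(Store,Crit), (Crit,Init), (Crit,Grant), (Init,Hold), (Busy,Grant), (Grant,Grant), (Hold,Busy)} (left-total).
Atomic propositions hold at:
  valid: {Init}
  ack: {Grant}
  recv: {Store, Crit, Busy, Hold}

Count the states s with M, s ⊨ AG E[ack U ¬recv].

Sat(¬recv) = {Init, Grant}
E[ack U ¬recv]: least fixpoint, start Z0 = Sat(¬recv) = {Init, Grant}, add states in Sat(ack) with some successor in Z. Already a fixed point.
Sat(E[ack U ¬recv]) = {Init, Grant}
AG E[ack U ¬recv]: greatest fixpoint, start Z0 = {Init, Grant}, keep only states in Sat with every successor in Z. Z1 = {Grant}; fixed.
Sat(AG E[ack U ¬recv]) = {Grant}
|Sat(AG E[ack U ¬recv])| = |{Grant}| = 1.

1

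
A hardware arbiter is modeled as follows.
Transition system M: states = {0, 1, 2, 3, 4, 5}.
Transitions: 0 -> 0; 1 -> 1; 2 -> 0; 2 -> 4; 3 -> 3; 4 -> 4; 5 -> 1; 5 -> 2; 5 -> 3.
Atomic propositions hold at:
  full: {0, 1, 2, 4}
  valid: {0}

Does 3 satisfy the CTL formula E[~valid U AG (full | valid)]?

No

Sat(~valid) = {1, 2, 3, 4, 5}
Sat(full | valid) = {0, 1, 2, 4}
AG (full | valid): greatest fixpoint, start Z0 = {0, 1, 2, 4}, keep only states in Sat with every successor in Z. Already a fixed point.
Sat(AG (full | valid)) = {0, 1, 2, 4}
E[~valid U AG (full | valid)]: least fixpoint, start Z0 = Sat(AG (full | valid)) = {0, 1, 2, 4}, add states in Sat(~valid) with some successor in Z. Z1 = {0, 1, 2, 4, 5}; fixed.
Sat(E[~valid U AG (full | valid)]) = {0, 1, 2, 4, 5}
3 ∉ Sat(E[~valid U AG (full | valid)]) = {0, 1, 2, 4, 5}, so the formula does not hold at 3.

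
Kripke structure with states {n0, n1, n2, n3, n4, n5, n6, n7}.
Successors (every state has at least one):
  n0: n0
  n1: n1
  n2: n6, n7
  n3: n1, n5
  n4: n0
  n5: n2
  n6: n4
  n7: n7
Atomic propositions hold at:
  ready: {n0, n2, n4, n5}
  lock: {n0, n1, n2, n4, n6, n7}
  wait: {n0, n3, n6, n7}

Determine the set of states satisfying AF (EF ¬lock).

Sat(¬lock) = {n3, n5}
EF ¬lock: least fixpoint, start Z0 = {n3, n5}, add states with some successor in Z. Already a fixed point.
Sat(EF ¬lock) = {n3, n5}
AF (EF ¬lock): least fixpoint, start Z0 = {n3, n5}, add states with every successor in Z. Already a fixed point.
Sat(AF (EF ¬lock)) = {n3, n5}

{n3, n5}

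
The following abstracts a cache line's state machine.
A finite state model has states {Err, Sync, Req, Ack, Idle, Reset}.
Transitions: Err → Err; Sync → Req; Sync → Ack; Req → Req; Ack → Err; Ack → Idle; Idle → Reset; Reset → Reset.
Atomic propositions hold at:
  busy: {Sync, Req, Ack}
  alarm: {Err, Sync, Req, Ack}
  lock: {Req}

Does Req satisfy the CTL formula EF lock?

Yes

EF lock: least fixpoint, start Z0 = {Req}, add states with some successor in Z. Z1 = {Sync, Req}; fixed.
Sat(EF lock) = {Sync, Req}
Req ∈ Sat(EF lock) = {Sync, Req}, so the formula holds at Req.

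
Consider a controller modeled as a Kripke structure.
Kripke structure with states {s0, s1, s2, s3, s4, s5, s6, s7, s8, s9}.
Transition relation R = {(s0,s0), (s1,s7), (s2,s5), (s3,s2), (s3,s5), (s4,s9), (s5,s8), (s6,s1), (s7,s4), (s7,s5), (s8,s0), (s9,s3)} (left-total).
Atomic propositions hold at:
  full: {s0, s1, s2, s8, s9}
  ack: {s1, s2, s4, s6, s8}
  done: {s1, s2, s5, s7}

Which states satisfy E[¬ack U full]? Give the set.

{s0, s1, s2, s3, s5, s7, s8, s9}

Sat(¬ack) = {s0, s3, s5, s7, s9}
E[¬ack U full]: least fixpoint, start Z0 = Sat(full) = {s0, s1, s2, s8, s9}, add states in Sat(¬ack) with some successor in Z. Z1 = {s0, s1, s2, s3, s5, s8, s9}; Z2 = {s0, s1, s2, s3, s5, s7, s8, s9}; fixed.
Sat(E[¬ack U full]) = {s0, s1, s2, s3, s5, s7, s8, s9}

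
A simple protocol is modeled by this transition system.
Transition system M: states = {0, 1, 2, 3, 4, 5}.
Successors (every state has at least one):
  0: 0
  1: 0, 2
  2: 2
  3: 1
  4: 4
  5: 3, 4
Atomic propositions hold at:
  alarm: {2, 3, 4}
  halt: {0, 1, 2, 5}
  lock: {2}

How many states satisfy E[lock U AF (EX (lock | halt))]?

4

Sat(lock | halt) = {0, 1, 2, 5}
Sat(EX (lock | halt)) = {s : some successor in {0, 1, 2, 5}} = {0, 1, 2, 3}
AF (EX (lock | halt)): least fixpoint, start Z0 = {0, 1, 2, 3}, add states with every successor in Z. Already a fixed point.
Sat(AF (EX (lock | halt))) = {0, 1, 2, 3}
E[lock U AF (EX (lock | halt))]: least fixpoint, start Z0 = Sat(AF (EX (lock | halt))) = {0, 1, 2, 3}, add states in Sat(lock) with some successor in Z. Already a fixed point.
Sat(E[lock U AF (EX (lock | halt))]) = {0, 1, 2, 3}
|Sat(E[lock U AF (EX (lock | halt))])| = |{0, 1, 2, 3}| = 4.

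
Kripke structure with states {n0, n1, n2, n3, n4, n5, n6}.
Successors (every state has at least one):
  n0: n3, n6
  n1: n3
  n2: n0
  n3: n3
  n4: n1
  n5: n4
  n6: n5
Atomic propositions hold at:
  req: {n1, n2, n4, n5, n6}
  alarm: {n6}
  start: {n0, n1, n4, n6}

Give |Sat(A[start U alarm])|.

A[start U alarm]: least fixpoint, start Z0 = Sat(alarm) = {n6}, add states in Sat(start) with every successor in Z. Already a fixed point.
Sat(A[start U alarm]) = {n6}
|Sat(A[start U alarm])| = |{n6}| = 1.

1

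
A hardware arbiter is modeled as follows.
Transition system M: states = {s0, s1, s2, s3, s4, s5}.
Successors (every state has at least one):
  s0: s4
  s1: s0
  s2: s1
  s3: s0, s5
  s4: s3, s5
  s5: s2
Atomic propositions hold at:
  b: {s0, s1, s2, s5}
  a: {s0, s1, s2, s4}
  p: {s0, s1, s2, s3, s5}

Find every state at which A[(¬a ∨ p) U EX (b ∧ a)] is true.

{s1, s2, s3, s5}

Sat(¬a) = {s3, s5}
Sat(¬a ∨ p) = {s0, s1, s2, s3, s5}
Sat(b ∧ a) = {s0, s1, s2}
Sat(EX (b ∧ a)) = {s : some successor in {s0, s1, s2}} = {s1, s2, s3, s5}
A[(¬a ∨ p) U EX (b ∧ a)]: least fixpoint, start Z0 = Sat(EX (b ∧ a)) = {s1, s2, s3, s5}, add states in Sat(¬a ∨ p) with every successor in Z. Already a fixed point.
Sat(A[(¬a ∨ p) U EX (b ∧ a)]) = {s1, s2, s3, s5}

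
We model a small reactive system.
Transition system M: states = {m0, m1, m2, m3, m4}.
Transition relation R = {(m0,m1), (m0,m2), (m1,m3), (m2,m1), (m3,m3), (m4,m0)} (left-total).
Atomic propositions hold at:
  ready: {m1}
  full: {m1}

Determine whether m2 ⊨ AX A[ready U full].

Yes

A[ready U full]: least fixpoint, start Z0 = Sat(full) = {m1}, add states in Sat(ready) with every successor in Z. Already a fixed point.
Sat(A[ready U full]) = {m1}
Sat(AX A[ready U full]) = {s : every successor in {m1}} = {m2}
m2 ∈ Sat(AX A[ready U full]) = {m2}, so the formula holds at m2.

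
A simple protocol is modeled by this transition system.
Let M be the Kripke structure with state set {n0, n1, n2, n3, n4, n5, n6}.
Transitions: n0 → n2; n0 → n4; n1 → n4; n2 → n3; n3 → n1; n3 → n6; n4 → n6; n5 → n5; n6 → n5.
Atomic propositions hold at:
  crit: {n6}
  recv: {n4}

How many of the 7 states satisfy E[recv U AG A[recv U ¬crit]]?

1

Sat(¬crit) = {n0, n1, n2, n3, n4, n5}
A[recv U ¬crit]: least fixpoint, start Z0 = Sat(¬crit) = {n0, n1, n2, n3, n4, n5}, add states in Sat(recv) with every successor in Z. Already a fixed point.
Sat(A[recv U ¬crit]) = {n0, n1, n2, n3, n4, n5}
AG A[recv U ¬crit]: greatest fixpoint, start Z0 = {n0, n1, n2, n3, n4, n5}, keep only states in Sat with every successor in Z. Z1 = {n0, n1, n2, n5}; Z2 = {n5}; fixed.
Sat(AG A[recv U ¬crit]) = {n5}
E[recv U AG A[recv U ¬crit]]: least fixpoint, start Z0 = Sat(AG A[recv U ¬crit]) = {n5}, add states in Sat(recv) with some successor in Z. Already a fixed point.
Sat(E[recv U AG A[recv U ¬crit]]) = {n5}
|Sat(E[recv U AG A[recv U ¬crit]])| = |{n5}| = 1.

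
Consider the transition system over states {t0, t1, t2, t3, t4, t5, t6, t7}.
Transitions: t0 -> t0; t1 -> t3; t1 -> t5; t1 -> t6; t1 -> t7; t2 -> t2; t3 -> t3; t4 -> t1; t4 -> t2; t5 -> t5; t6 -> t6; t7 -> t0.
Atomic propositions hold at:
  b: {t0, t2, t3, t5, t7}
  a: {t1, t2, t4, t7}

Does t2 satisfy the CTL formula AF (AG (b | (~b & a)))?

Yes

Sat(~b) = {t1, t4, t6}
Sat(~b & a) = {t1, t4}
Sat(b | (~b & a)) = {t0, t1, t2, t3, t4, t5, t7}
AG (b | (~b & a)): greatest fixpoint, start Z0 = {t0, t1, t2, t3, t4, t5, t7}, keep only states in Sat with every successor in Z. Z1 = {t0, t2, t3, t4, t5, t7}; Z2 = {t0, t2, t3, t5, t7}; fixed.
Sat(AG (b | (~b & a))) = {t0, t2, t3, t5, t7}
AF (AG (b | (~b & a))): least fixpoint, start Z0 = {t0, t2, t3, t5, t7}, add states with every successor in Z. Already a fixed point.
Sat(AF (AG (b | (~b & a)))) = {t0, t2, t3, t5, t7}
t2 ∈ Sat(AF (AG (b | (~b & a)))) = {t0, t2, t3, t5, t7}, so the formula holds at t2.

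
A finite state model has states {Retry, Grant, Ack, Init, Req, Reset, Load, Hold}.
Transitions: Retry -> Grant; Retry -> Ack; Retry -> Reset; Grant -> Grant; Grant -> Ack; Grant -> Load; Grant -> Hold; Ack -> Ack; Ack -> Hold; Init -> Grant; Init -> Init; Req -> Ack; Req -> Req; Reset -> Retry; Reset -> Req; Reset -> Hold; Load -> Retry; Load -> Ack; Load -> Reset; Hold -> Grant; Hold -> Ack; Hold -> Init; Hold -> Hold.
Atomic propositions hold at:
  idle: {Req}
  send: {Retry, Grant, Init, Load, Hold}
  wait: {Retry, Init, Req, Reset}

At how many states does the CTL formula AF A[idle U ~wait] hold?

Sat(~wait) = {Grant, Ack, Load, Hold}
A[idle U ~wait]: least fixpoint, start Z0 = Sat(~wait) = {Grant, Ack, Load, Hold}, add states in Sat(idle) with every successor in Z. Already a fixed point.
Sat(A[idle U ~wait]) = {Grant, Ack, Load, Hold}
AF A[idle U ~wait]: least fixpoint, start Z0 = {Grant, Ack, Load, Hold}, add states with every successor in Z. Already a fixed point.
Sat(AF A[idle U ~wait]) = {Grant, Ack, Load, Hold}
|Sat(AF A[idle U ~wait])| = |{Grant, Ack, Load, Hold}| = 4.

4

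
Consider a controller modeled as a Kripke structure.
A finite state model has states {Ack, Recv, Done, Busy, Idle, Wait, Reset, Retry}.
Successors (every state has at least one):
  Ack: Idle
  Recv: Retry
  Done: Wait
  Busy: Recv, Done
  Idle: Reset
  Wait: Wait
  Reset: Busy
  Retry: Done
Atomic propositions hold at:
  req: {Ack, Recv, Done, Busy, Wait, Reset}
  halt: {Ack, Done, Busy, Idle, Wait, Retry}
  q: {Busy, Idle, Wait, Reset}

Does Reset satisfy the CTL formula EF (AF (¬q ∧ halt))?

Sat(¬q) = {Ack, Recv, Done, Retry}
Sat(¬q ∧ halt) = {Ack, Done, Retry}
AF (¬q ∧ halt): least fixpoint, start Z0 = {Ack, Done, Retry}, add states with every successor in Z. Z1 = {Ack, Recv, Done, Retry}; Z2 = {Ack, Recv, Done, Busy, Retry}; Z3 = {Ack, Recv, Done, Busy, Reset, Retry}; Z4 = {Ack, Recv, Done, Busy, Idle, Reset, Retry}; fixed.
Sat(AF (¬q ∧ halt)) = {Ack, Recv, Done, Busy, Idle, Reset, Retry}
EF (AF (¬q ∧ halt)): least fixpoint, start Z0 = {Ack, Recv, Done, Busy, Idle, Reset, Retry}, add states with some successor in Z. Already a fixed point.
Sat(EF (AF (¬q ∧ halt))) = {Ack, Recv, Done, Busy, Idle, Reset, Retry}
Reset ∈ Sat(EF (AF (¬q ∧ halt))) = {Ack, Recv, Done, Busy, Idle, Reset, Retry}, so the formula holds at Reset.

Yes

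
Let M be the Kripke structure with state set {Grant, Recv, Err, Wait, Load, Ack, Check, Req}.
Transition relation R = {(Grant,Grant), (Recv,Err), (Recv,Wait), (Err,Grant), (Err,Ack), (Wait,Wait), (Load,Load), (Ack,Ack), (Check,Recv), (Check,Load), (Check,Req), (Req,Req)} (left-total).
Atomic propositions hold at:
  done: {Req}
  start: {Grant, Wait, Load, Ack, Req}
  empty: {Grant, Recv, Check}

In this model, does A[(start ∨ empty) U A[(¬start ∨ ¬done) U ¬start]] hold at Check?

Yes

Sat(start ∨ empty) = {Grant, Recv, Wait, Load, Ack, Check, Req}
Sat(¬start) = {Recv, Err, Check}
Sat(¬done) = {Grant, Recv, Err, Wait, Load, Ack, Check}
Sat(¬start ∨ ¬done) = {Grant, Recv, Err, Wait, Load, Ack, Check}
A[(¬start ∨ ¬done) U ¬start]: least fixpoint, start Z0 = Sat(¬start) = {Recv, Err, Check}, add states in Sat(¬start ∨ ¬done) with every successor in Z. Already a fixed point.
Sat(A[(¬start ∨ ¬done) U ¬start]) = {Recv, Err, Check}
A[(start ∨ empty) U A[(¬start ∨ ¬done) U ¬start]]: least fixpoint, start Z0 = Sat(A[(¬start ∨ ¬done) U ¬start]) = {Recv, Err, Check}, add states in Sat(start ∨ empty) with every successor in Z. Already a fixed point.
Sat(A[(start ∨ empty) U A[(¬start ∨ ¬done) U ¬start]]) = {Recv, Err, Check}
Check ∈ Sat(A[(start ∨ empty) U A[(¬start ∨ ¬done) U ¬start]]) = {Recv, Err, Check}, so the formula holds at Check.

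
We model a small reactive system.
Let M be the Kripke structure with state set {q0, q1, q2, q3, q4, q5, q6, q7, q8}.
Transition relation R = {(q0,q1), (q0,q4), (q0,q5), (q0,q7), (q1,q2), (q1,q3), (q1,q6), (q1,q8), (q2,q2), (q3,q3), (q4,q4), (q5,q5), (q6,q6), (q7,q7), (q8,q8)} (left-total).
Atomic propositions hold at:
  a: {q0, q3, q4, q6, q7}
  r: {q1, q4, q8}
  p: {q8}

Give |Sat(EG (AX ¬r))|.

5

Sat(¬r) = {q0, q2, q3, q5, q6, q7}
Sat(AX ¬r) = {s : every successor in {q0, q2, q3, q5, q6, q7}} = {q2, q3, q5, q6, q7}
EG (AX ¬r): greatest fixpoint, start Z0 = {q2, q3, q5, q6, q7}, keep only states in Sat with some successor in Z. Already a fixed point.
Sat(EG (AX ¬r)) = {q2, q3, q5, q6, q7}
|Sat(EG (AX ¬r))| = |{q2, q3, q5, q6, q7}| = 5.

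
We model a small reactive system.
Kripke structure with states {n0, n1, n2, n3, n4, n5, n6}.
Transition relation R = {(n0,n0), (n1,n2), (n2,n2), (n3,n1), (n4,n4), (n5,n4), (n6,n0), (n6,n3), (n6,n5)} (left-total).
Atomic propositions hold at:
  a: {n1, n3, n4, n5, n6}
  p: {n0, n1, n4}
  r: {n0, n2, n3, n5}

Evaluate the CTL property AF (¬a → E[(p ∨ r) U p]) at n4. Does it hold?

Sat(¬a) = {n0, n2}
Sat(p ∨ r) = {n0, n1, n2, n3, n4, n5}
E[(p ∨ r) U p]: least fixpoint, start Z0 = Sat(p) = {n0, n1, n4}, add states in Sat(p ∨ r) with some successor in Z. Z1 = {n0, n1, n3, n4, n5}; fixed.
Sat(E[(p ∨ r) U p]) = {n0, n1, n3, n4, n5}
Sat(¬a → E[(p ∨ r) U p]) = {n0, n1, n3, n4, n5, n6}
AF (¬a → E[(p ∨ r) U p]): least fixpoint, start Z0 = {n0, n1, n3, n4, n5, n6}, add states with every successor in Z. Already a fixed point.
Sat(AF (¬a → E[(p ∨ r) U p])) = {n0, n1, n3, n4, n5, n6}
n4 ∈ Sat(AF (¬a → E[(p ∨ r) U p])) = {n0, n1, n3, n4, n5, n6}, so the formula holds at n4.

Yes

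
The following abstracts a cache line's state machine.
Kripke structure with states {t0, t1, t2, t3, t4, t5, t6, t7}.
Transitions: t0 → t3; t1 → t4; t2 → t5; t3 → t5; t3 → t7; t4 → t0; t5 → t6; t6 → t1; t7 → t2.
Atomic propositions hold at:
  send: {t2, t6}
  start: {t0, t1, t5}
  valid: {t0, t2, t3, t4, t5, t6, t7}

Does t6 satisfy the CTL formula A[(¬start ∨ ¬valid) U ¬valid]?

Yes

Sat(¬start) = {t2, t3, t4, t6, t7}
Sat(¬valid) = {t1}
Sat(¬start ∨ ¬valid) = {t1, t2, t3, t4, t6, t7}
A[(¬start ∨ ¬valid) U ¬valid]: least fixpoint, start Z0 = Sat(¬valid) = {t1}, add states in Sat(¬start ∨ ¬valid) with every successor in Z. Z1 = {t1, t6}; fixed.
Sat(A[(¬start ∨ ¬valid) U ¬valid]) = {t1, t6}
t6 ∈ Sat(A[(¬start ∨ ¬valid) U ¬valid]) = {t1, t6}, so the formula holds at t6.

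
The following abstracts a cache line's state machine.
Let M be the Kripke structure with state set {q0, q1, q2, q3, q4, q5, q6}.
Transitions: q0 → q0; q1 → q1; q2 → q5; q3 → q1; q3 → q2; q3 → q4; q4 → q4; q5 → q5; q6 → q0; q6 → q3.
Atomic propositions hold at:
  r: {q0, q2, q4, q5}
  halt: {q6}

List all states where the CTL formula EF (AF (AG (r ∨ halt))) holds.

{q0, q2, q3, q4, q5, q6}

Sat(r ∨ halt) = {q0, q2, q4, q5, q6}
AG (r ∨ halt): greatest fixpoint, start Z0 = {q0, q2, q4, q5, q6}, keep only states in Sat with every successor in Z. Z1 = {q0, q2, q4, q5}; fixed.
Sat(AG (r ∨ halt)) = {q0, q2, q4, q5}
AF (AG (r ∨ halt)): least fixpoint, start Z0 = {q0, q2, q4, q5}, add states with every successor in Z. Already a fixed point.
Sat(AF (AG (r ∨ halt))) = {q0, q2, q4, q5}
EF (AF (AG (r ∨ halt))): least fixpoint, start Z0 = {q0, q2, q4, q5}, add states with some successor in Z. Z1 = {q0, q2, q3, q4, q5, q6}; fixed.
Sat(EF (AF (AG (r ∨ halt)))) = {q0, q2, q3, q4, q5, q6}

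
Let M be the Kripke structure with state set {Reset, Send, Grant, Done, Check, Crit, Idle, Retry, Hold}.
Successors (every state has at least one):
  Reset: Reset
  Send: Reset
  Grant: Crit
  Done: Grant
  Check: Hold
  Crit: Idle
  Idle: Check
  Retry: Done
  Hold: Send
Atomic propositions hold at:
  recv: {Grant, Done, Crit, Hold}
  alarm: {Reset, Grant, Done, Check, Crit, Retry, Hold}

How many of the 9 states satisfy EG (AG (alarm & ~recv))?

Sat(~recv) = {Reset, Send, Check, Idle, Retry}
Sat(alarm & ~recv) = {Reset, Check, Retry}
AG (alarm & ~recv): greatest fixpoint, start Z0 = {Reset, Check, Retry}, keep only states in Sat with every successor in Z. Z1 = {Reset}; fixed.
Sat(AG (alarm & ~recv)) = {Reset}
EG (AG (alarm & ~recv)): greatest fixpoint, start Z0 = {Reset}, keep only states in Sat with some successor in Z. Already a fixed point.
Sat(EG (AG (alarm & ~recv))) = {Reset}
|Sat(EG (AG (alarm & ~recv)))| = |{Reset}| = 1.

1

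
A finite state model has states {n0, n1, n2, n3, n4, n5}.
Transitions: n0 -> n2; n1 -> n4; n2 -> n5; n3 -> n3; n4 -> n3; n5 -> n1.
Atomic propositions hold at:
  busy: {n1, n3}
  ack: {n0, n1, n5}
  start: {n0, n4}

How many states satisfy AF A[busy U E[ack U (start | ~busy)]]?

Sat(~busy) = {n0, n2, n4, n5}
Sat(start | ~busy) = {n0, n2, n4, n5}
E[ack U (start | ~busy)]: least fixpoint, start Z0 = Sat((start | ~busy)) = {n0, n2, n4, n5}, add states in Sat(ack) with some successor in Z. Z1 = {n0, n1, n2, n4, n5}; fixed.
Sat(E[ack U (start | ~busy)]) = {n0, n1, n2, n4, n5}
A[busy U E[ack U (start | ~busy)]]: least fixpoint, start Z0 = Sat(E[ack U (start | ~busy)]) = {n0, n1, n2, n4, n5}, add states in Sat(busy) with every successor in Z. Already a fixed point.
Sat(A[busy U E[ack U (start | ~busy)]]) = {n0, n1, n2, n4, n5}
AF A[busy U E[ack U (start | ~busy)]]: least fixpoint, start Z0 = {n0, n1, n2, n4, n5}, add states with every successor in Z. Already a fixed point.
Sat(AF A[busy U E[ack U (start | ~busy)]]) = {n0, n1, n2, n4, n5}
|Sat(AF A[busy U E[ack U (start | ~busy)]])| = |{n0, n1, n2, n4, n5}| = 5.

5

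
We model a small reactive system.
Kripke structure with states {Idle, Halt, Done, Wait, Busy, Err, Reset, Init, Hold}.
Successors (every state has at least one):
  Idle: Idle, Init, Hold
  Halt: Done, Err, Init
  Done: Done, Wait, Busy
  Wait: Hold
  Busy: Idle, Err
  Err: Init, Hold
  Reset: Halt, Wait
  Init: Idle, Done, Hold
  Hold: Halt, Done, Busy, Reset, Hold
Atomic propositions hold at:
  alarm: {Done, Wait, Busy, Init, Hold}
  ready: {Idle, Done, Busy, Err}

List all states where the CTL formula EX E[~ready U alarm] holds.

Sat(~ready) = {Halt, Wait, Reset, Init, Hold}
E[~ready U alarm]: least fixpoint, start Z0 = Sat(alarm) = {Done, Wait, Busy, Init, Hold}, add states in Sat(~ready) with some successor in Z. Z1 = {Halt, Done, Wait, Busy, Reset, Init, Hold}; fixed.
Sat(E[~ready U alarm]) = {Halt, Done, Wait, Busy, Reset, Init, Hold}
Sat(EX E[~ready U alarm]) = {s : some successor in {Halt, Done, Wait, Busy, Reset, Init, Hold}} = {Idle, Halt, Done, Wait, Err, Reset, Init, Hold}

{Idle, Halt, Done, Wait, Err, Reset, Init, Hold}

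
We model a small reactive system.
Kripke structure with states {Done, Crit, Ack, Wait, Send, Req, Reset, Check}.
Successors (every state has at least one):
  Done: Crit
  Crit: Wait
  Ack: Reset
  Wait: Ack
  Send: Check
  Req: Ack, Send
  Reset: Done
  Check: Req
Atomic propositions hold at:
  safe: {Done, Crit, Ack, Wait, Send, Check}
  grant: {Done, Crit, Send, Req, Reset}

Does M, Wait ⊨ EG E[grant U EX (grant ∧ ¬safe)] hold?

No

Sat(¬safe) = {Req, Reset}
Sat(grant ∧ ¬safe) = {Req, Reset}
Sat(EX (grant ∧ ¬safe)) = {s : some successor in {Req, Reset}} = {Ack, Check}
E[grant U EX (grant ∧ ¬safe)]: least fixpoint, start Z0 = Sat(EX (grant ∧ ¬safe)) = {Ack, Check}, add states in Sat(grant) with some successor in Z. Z1 = {Ack, Send, Req, Check}; fixed.
Sat(E[grant U EX (grant ∧ ¬safe)]) = {Ack, Send, Req, Check}
EG E[grant U EX (grant ∧ ¬safe)]: greatest fixpoint, start Z0 = {Ack, Send, Req, Check}, keep only states in Sat with some successor in Z. Z1 = {Send, Req, Check}; fixed.
Sat(EG E[grant U EX (grant ∧ ¬safe)]) = {Send, Req, Check}
Wait ∉ Sat(EG E[grant U EX (grant ∧ ¬safe)]) = {Send, Req, Check}, so the formula does not hold at Wait.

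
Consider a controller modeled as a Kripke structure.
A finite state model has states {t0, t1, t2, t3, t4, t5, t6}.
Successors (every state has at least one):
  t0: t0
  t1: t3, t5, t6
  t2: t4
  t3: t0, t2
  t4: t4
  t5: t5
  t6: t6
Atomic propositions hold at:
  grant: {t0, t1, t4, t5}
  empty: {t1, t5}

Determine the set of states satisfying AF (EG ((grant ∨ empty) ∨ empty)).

{t0, t1, t2, t3, t4, t5}

Sat(grant ∨ empty) = {t0, t1, t4, t5}
Sat((grant ∨ empty) ∨ empty) = {t0, t1, t4, t5}
EG ((grant ∨ empty) ∨ empty): greatest fixpoint, start Z0 = {t0, t1, t4, t5}, keep only states in Sat with some successor in Z. Already a fixed point.
Sat(EG ((grant ∨ empty) ∨ empty)) = {t0, t1, t4, t5}
AF (EG ((grant ∨ empty) ∨ empty)): least fixpoint, start Z0 = {t0, t1, t4, t5}, add states with every successor in Z. Z1 = {t0, t1, t2, t4, t5}; Z2 = {t0, t1, t2, t3, t4, t5}; fixed.
Sat(AF (EG ((grant ∨ empty) ∨ empty))) = {t0, t1, t2, t3, t4, t5}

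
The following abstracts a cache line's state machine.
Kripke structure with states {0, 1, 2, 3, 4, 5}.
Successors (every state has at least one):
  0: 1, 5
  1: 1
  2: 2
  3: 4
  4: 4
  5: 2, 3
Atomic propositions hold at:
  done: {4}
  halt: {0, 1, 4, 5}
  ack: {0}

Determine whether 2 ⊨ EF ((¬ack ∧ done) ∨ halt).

No

Sat(¬ack) = {1, 2, 3, 4, 5}
Sat(¬ack ∧ done) = {4}
Sat((¬ack ∧ done) ∨ halt) = {0, 1, 4, 5}
EF ((¬ack ∧ done) ∨ halt): least fixpoint, start Z0 = {0, 1, 4, 5}, add states with some successor in Z. Z1 = {0, 1, 3, 4, 5}; fixed.
Sat(EF ((¬ack ∧ done) ∨ halt)) = {0, 1, 3, 4, 5}
2 ∉ Sat(EF ((¬ack ∧ done) ∨ halt)) = {0, 1, 3, 4, 5}, so the formula does not hold at 2.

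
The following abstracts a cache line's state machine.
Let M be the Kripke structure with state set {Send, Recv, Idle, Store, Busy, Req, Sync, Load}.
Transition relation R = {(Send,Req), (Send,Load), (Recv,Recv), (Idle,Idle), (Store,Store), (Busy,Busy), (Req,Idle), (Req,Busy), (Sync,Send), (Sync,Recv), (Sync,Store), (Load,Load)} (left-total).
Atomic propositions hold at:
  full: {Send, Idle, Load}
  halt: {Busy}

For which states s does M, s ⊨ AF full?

AF full: least fixpoint, start Z0 = {Send, Idle, Load}, add states with every successor in Z. Already a fixed point.
Sat(AF full) = {Send, Idle, Load}

{Send, Idle, Load}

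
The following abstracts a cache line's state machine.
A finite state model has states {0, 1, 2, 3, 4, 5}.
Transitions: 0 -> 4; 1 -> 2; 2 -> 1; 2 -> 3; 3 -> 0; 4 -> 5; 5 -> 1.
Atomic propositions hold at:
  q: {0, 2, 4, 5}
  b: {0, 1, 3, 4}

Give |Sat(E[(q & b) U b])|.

4

Sat(q & b) = {0, 4}
E[(q & b) U b]: least fixpoint, start Z0 = Sat(b) = {0, 1, 3, 4}, add states in Sat(q & b) with some successor in Z. Already a fixed point.
Sat(E[(q & b) U b]) = {0, 1, 3, 4}
|Sat(E[(q & b) U b])| = |{0, 1, 3, 4}| = 4.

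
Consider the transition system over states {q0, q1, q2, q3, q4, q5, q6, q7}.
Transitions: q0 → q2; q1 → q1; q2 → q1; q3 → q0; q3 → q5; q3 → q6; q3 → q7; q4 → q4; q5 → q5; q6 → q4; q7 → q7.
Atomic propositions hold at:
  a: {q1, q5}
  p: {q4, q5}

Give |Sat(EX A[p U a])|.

A[p U a]: least fixpoint, start Z0 = Sat(a) = {q1, q5}, add states in Sat(p) with every successor in Z. Already a fixed point.
Sat(A[p U a]) = {q1, q5}
Sat(EX A[p U a]) = {s : some successor in {q1, q5}} = {q1, q2, q3, q5}
|Sat(EX A[p U a])| = |{q1, q2, q3, q5}| = 4.

4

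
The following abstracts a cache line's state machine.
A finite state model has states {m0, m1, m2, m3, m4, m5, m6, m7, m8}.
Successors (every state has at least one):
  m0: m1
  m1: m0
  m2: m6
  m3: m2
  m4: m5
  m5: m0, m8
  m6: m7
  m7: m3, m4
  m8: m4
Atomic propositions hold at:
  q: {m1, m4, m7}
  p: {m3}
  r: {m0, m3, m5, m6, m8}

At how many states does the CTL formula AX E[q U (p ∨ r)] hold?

Sat(p ∨ r) = {m0, m3, m5, m6, m8}
E[q U (p ∨ r)]: least fixpoint, start Z0 = Sat((p ∨ r)) = {m0, m3, m5, m6, m8}, add states in Sat(q) with some successor in Z. Z1 = {m0, m1, m3, m4, m5, m6, m7, m8}; fixed.
Sat(E[q U (p ∨ r)]) = {m0, m1, m3, m4, m5, m6, m7, m8}
Sat(AX E[q U (p ∨ r)]) = {s : every successor in {m0, m1, m3, m4, m5, m6, m7, m8}} = {m0, m1, m2, m4, m5, m6, m7, m8}
|Sat(AX E[q U (p ∨ r)])| = |{m0, m1, m2, m4, m5, m6, m7, m8}| = 8.

8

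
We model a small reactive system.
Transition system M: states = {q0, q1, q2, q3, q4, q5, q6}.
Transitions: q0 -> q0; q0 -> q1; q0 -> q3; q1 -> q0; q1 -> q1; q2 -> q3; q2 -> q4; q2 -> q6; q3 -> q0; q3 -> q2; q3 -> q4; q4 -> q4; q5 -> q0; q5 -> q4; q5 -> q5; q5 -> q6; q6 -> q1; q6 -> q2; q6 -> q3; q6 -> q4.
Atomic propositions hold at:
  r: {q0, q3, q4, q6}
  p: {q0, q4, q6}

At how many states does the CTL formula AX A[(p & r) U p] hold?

Sat(p & r) = {q0, q4, q6}
A[(p & r) U p]: least fixpoint, start Z0 = Sat(p) = {q0, q4, q6}, add states in Sat(p & r) with every successor in Z. Already a fixed point.
Sat(A[(p & r) U p]) = {q0, q4, q6}
Sat(AX A[(p & r) U p]) = {s : every successor in {q0, q4, q6}} = {q4}
|Sat(AX A[(p & r) U p])| = |{q4}| = 1.

1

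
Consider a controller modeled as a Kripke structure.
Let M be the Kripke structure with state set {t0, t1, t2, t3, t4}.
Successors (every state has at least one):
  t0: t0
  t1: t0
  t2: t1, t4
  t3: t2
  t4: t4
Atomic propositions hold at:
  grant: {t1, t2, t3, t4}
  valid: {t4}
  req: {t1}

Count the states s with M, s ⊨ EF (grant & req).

3

Sat(grant & req) = {t1}
EF (grant & req): least fixpoint, start Z0 = {t1}, add states with some successor in Z. Z1 = {t1, t2}; Z2 = {t1, t2, t3}; fixed.
Sat(EF (grant & req)) = {t1, t2, t3}
|Sat(EF (grant & req))| = |{t1, t2, t3}| = 3.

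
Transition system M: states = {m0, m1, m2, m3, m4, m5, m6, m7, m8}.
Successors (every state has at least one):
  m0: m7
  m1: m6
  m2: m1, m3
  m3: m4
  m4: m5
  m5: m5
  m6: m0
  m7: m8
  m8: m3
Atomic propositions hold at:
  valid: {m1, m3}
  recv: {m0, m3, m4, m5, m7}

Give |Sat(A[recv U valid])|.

A[recv U valid]: least fixpoint, start Z0 = Sat(valid) = {m1, m3}, add states in Sat(recv) with every successor in Z. Already a fixed point.
Sat(A[recv U valid]) = {m1, m3}
|Sat(A[recv U valid])| = |{m1, m3}| = 2.

2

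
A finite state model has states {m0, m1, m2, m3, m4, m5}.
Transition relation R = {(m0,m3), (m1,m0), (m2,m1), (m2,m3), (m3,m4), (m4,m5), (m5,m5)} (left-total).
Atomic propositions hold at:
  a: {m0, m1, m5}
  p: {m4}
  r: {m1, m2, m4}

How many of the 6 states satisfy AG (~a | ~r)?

Sat(~a) = {m2, m3, m4}
Sat(~r) = {m0, m3, m5}
Sat(~a | ~r) = {m0, m2, m3, m4, m5}
AG (~a | ~r): greatest fixpoint, start Z0 = {m0, m2, m3, m4, m5}, keep only states in Sat with every successor in Z. Z1 = {m0, m3, m4, m5}; fixed.
Sat(AG (~a | ~r)) = {m0, m3, m4, m5}
|Sat(AG (~a | ~r))| = |{m0, m3, m4, m5}| = 4.

4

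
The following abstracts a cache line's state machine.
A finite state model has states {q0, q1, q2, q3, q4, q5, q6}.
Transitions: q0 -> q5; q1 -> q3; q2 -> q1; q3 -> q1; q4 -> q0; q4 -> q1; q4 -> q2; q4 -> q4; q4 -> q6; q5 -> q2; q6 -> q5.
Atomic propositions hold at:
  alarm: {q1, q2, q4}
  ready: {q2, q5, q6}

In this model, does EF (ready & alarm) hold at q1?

Sat(ready & alarm) = {q2}
EF (ready & alarm): least fixpoint, start Z0 = {q2}, add states with some successor in Z. Z1 = {q2, q4, q5}; Z2 = {q0, q2, q4, q5, q6}; fixed.
Sat(EF (ready & alarm)) = {q0, q2, q4, q5, q6}
q1 ∉ Sat(EF (ready & alarm)) = {q0, q2, q4, q5, q6}, so the formula does not hold at q1.

No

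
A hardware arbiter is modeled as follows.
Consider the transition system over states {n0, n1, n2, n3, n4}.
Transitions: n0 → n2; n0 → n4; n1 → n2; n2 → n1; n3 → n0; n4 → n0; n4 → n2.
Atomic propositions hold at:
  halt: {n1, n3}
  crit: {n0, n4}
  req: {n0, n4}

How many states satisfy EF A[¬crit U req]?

Sat(¬crit) = {n1, n2, n3}
A[¬crit U req]: least fixpoint, start Z0 = Sat(req) = {n0, n4}, add states in Sat(¬crit) with every successor in Z. Z1 = {n0, n3, n4}; fixed.
Sat(A[¬crit U req]) = {n0, n3, n4}
EF A[¬crit U req]: least fixpoint, start Z0 = {n0, n3, n4}, add states with some successor in Z. Already a fixed point.
Sat(EF A[¬crit U req]) = {n0, n3, n4}
|Sat(EF A[¬crit U req])| = |{n0, n3, n4}| = 3.

3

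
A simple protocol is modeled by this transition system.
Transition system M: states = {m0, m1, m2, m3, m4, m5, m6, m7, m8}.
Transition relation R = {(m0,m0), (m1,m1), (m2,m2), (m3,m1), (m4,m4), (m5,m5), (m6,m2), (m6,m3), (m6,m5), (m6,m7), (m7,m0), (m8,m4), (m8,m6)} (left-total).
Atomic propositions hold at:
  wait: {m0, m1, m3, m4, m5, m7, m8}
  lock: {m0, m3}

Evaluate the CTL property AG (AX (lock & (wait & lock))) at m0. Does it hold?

Sat(wait & lock) = {m0, m3}
Sat(lock & (wait & lock)) = {m0, m3}
Sat(AX (lock & (wait & lock))) = {s : every successor in {m0, m3}} = {m0, m7}
AG (AX (lock & (wait & lock))): greatest fixpoint, start Z0 = {m0, m7}, keep only states in Sat with every successor in Z. Already a fixed point.
Sat(AG (AX (lock & (wait & lock)))) = {m0, m7}
m0 ∈ Sat(AG (AX (lock & (wait & lock)))) = {m0, m7}, so the formula holds at m0.

Yes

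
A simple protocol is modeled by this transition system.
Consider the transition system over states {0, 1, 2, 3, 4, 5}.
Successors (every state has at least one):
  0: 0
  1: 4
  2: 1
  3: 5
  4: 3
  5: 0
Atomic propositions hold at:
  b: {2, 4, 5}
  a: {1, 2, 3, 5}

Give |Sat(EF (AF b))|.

AF b: least fixpoint, start Z0 = {2, 4, 5}, add states with every successor in Z. Z1 = {1, 2, 3, 4, 5}; fixed.
Sat(AF b) = {1, 2, 3, 4, 5}
EF (AF b): least fixpoint, start Z0 = {1, 2, 3, 4, 5}, add states with some successor in Z. Already a fixed point.
Sat(EF (AF b)) = {1, 2, 3, 4, 5}
|Sat(EF (AF b))| = |{1, 2, 3, 4, 5}| = 5.

5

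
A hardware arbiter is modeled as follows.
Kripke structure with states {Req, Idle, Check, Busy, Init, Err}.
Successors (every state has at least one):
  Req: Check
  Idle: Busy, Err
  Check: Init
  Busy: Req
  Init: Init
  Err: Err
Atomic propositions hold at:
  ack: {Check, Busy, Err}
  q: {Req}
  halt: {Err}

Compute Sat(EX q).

Sat(EX q) = {s : some successor in {Req}} = {Busy}

{Busy}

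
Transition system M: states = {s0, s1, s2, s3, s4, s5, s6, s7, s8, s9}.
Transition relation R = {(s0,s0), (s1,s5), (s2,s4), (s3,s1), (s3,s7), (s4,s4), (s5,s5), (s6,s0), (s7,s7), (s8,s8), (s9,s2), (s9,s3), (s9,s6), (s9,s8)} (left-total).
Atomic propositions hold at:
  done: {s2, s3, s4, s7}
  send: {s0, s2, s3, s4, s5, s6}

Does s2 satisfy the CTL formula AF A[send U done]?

Yes

A[send U done]: least fixpoint, start Z0 = Sat(done) = {s2, s3, s4, s7}, add states in Sat(send) with every successor in Z. Already a fixed point.
Sat(A[send U done]) = {s2, s3, s4, s7}
AF A[send U done]: least fixpoint, start Z0 = {s2, s3, s4, s7}, add states with every successor in Z. Already a fixed point.
Sat(AF A[send U done]) = {s2, s3, s4, s7}
s2 ∈ Sat(AF A[send U done]) = {s2, s3, s4, s7}, so the formula holds at s2.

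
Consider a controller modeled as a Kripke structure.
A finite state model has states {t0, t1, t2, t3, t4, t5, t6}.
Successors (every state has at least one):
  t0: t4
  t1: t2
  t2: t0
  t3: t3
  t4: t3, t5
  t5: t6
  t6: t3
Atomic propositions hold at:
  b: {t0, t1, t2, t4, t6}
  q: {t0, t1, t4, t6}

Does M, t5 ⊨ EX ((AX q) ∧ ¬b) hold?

No

Sat(AX q) = {s : every successor in {t0, t1, t4, t6}} = {t0, t2, t5}
Sat(¬b) = {t3, t5}
Sat((AX q) ∧ ¬b) = {t5}
Sat(EX ((AX q) ∧ ¬b)) = {s : some successor in {t5}} = {t4}
t5 ∉ Sat(EX ((AX q) ∧ ¬b)) = {t4}, so the formula does not hold at t5.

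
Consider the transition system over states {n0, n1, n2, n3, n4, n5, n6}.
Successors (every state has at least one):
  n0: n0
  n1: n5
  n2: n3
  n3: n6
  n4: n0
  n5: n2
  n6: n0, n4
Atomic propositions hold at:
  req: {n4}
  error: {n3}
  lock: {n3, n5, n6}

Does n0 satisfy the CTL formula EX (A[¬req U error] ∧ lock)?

Sat(¬req) = {n0, n1, n2, n3, n5, n6}
A[¬req U error]: least fixpoint, start Z0 = Sat(error) = {n3}, add states in Sat(¬req) with every successor in Z. Z1 = {n2, n3}; Z2 = {n2, n3, n5}; Z3 = {n1, n2, n3, n5}; fixed.
Sat(A[¬req U error]) = {n1, n2, n3, n5}
Sat(A[¬req U error] ∧ lock) = {n3, n5}
Sat(EX (A[¬req U error] ∧ lock)) = {s : some successor in {n3, n5}} = {n1, n2}
n0 ∉ Sat(EX (A[¬req U error] ∧ lock)) = {n1, n2}, so the formula does not hold at n0.

No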